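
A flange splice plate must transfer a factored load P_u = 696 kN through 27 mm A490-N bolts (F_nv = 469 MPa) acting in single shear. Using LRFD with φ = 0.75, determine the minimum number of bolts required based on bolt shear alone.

A_b = π·27²/4 = 572.6 mm².
Per-bolt design strength φR_n = 0.75 × 469 × 572.6 × 1 / 1000 = 201.4 kN.
n ≥ 696 / 201.4 = 3.456 → use 4 bolts.

4 bolts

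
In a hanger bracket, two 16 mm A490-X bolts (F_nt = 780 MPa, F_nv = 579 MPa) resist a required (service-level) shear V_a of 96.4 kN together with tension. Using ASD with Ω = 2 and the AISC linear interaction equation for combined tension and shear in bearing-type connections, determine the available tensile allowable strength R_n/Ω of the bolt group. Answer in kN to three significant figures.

A_b = π·16²/4 = 201.1 mm²; f_rv = 96.4 × 1000 / (2 × 201.1) = 239.7 MPa.
F'_nt = 1.3 F_nt − (Ω F_nt / F_nv) f_rv = 1.3·780 − (2·780/579)·239.7 = 368.1 MPa, capped at F_nt → F'_nt = 368.1 MPa.
R_n = F'_nt · A_b · n = 368.1 × 201.1 × 2 / 1000 = 148 kN.
Allowable strength R_n/Ω = 148 / 2 = 74 kN.

74 kN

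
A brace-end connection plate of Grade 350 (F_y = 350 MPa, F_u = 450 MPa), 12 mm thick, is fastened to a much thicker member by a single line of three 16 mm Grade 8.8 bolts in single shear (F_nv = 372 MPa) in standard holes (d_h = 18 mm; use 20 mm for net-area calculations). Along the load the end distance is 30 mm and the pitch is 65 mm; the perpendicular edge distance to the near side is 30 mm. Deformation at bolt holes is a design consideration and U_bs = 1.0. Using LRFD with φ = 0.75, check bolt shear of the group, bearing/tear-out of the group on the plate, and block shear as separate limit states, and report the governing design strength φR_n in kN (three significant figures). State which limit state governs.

Bolt shear: A_b = π·16²/4 = 201.1 mm²; R_n = 372 × 201.1 × 3 × 1 / 1000 = 224.4 kN → 0.75 × 224.4 = 168 kN.
Bearing: edge l_c = 21, r_n = 136.1 kN; interior l_c = 47, r_n = 207.4 kN; R_n = 136.1 + 2·207.4 = 550.8 kN → 413 kN.
Block shear: A_gv = 1920, A_nv = 1320, A_nt = 240 mm²; R_n = min(0.6F_uA_nv, 0.6F_yA_gv) + U_bs·F_u·A_nt = 464.4 kN → 348 kN.
Bolt shear governs: 168 kN.

168 kN (bolt shear governs)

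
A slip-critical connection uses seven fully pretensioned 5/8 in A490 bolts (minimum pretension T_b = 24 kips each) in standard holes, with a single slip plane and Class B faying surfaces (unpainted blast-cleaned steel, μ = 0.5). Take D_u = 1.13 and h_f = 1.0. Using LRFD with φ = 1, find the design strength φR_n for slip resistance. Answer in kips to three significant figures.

94.9 kips

R_n = μ · D_u · h_f · T_b · n_s · n_b = 0.5 × 1.13 × 1.0 × 24 × 1 × 7 = 94.92 kips.
Design strength φR_n = 1 × 94.92 = 94.9 kips.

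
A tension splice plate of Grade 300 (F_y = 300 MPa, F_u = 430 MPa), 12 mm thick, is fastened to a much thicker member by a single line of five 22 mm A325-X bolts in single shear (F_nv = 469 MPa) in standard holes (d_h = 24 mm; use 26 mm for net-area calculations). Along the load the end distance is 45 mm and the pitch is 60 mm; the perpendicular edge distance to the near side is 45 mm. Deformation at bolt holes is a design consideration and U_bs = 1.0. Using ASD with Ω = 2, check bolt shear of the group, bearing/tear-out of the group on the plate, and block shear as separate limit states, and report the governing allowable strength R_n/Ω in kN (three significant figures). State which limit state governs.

Bolt shear: A_b = π·22²/4 = 380.1 mm²; R_n = 469 × 380.1 × 5 × 1 / 1000 = 891.4 kN → 891.4 / 2 = 446 kN.
Bearing: edge l_c = 33, r_n = 204.3 kN; interior l_c = 36, r_n = 222.9 kN; R_n = 204.3 + 4·222.9 = 1096 kN → 548 kN.
Block shear: A_gv = 3420, A_nv = 2016, A_nt = 384 mm²; R_n = min(0.6F_uA_nv, 0.6F_yA_gv) + U_bs·F_u·A_nt = 685.2 kN → 343 kN.
Block shear governs: 343 kN.

343 kN (block shear governs)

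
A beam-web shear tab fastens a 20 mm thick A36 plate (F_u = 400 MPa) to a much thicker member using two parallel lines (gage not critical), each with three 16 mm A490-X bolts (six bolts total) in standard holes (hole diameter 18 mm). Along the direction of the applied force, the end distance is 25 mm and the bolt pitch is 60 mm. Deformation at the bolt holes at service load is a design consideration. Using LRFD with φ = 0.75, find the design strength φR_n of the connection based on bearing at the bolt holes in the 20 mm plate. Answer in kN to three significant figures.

Per bolt r_n = 1.2 l_c t F_u ≤ 2.4 d t F_u; upper limit = 2.4 × 16 × 20 × 400 / 1000 = 307.2 kN.
Edge bolt: l_c = 25 − 18/2 = 16 mm → 1.2 × 16 × 20 × 400 / 1000 = 153.6 → r_n = 153.6 kN.
Interior bolts: l_c = 60 − 18 = 42 mm → 1.2 × 42 × 20 × 400 / 1000 = 403.2 → r_n = 307.2 kN.
R_n = 2 × 153.6 + 4 × 307.2 = 1536 kN.
Design strength φR_n = 0.75 × 1536 = 1150 kN.

1150 kN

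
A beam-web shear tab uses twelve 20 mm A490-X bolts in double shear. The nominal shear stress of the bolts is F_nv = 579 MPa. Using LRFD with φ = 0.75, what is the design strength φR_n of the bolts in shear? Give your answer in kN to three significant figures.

3270 kN

A_b = π × 20² / 4 = 314.2 mm².
R_n = F_nv · A_b · n · n_s = 579 × 314.2 × 12 × 2 / 1000 = 4366 kN.
Design strength φR_n = 0.75 × 4366 = 3270 kN.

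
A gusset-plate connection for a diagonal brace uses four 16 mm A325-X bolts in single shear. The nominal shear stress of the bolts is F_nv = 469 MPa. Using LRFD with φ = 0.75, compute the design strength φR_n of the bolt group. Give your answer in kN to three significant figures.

283 kN

A_b = π × 16² / 4 = 201.1 mm².
R_n = F_nv · A_b · n · n_s = 469 × 201.1 × 4 × 1 / 1000 = 377.2 kN.
Design strength φR_n = 0.75 × 377.2 = 283 kN.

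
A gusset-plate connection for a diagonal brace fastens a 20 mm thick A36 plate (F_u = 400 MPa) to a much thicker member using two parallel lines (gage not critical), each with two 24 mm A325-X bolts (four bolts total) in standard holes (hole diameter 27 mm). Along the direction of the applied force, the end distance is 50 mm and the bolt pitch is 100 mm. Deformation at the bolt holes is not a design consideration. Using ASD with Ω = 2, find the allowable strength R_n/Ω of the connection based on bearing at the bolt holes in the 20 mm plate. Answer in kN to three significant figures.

1010 kN

Per bolt r_n = 1.5 l_c t F_u ≤ 3.0 d t F_u; upper limit = 3.0 × 24 × 20 × 400 / 1000 = 576 kN.
Edge bolt: l_c = 50 − 27/2 = 36.5 mm → 1.5 × 36.5 × 20 × 400 / 1000 = 438 → r_n = 438 kN.
Interior bolts: l_c = 100 − 27 = 73 mm → 1.5 × 73 × 20 × 400 / 1000 = 876 → r_n = 576 kN.
R_n = 2 × 438 + 2 × 576 = 2028 kN.
Allowable strength R_n/Ω = 2028 / 2 = 1010 kN.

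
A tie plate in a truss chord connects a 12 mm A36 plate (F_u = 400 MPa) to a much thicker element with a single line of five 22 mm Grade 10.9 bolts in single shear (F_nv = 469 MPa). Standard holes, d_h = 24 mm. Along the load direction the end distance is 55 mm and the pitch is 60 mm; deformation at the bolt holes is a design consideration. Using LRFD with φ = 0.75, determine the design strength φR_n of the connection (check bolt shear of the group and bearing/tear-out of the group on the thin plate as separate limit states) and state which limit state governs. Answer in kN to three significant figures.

Bolt shear: A_b = π·22²/4 = 380.1 mm²; R_n = 469 × 380.1 × 5 × 1 / 1000 = 891.4 kN → 0.75 × 891.4 = 669 kN.
Bearing (1.2 l_c t F_u ≤ 2.4 d t F_u): upper limit = 2.4·22·12·400 / 1000 = 253.4 kN.
  Edge l_c = 55 − 24/2 = 43 → r_n = 247.7 kN; interior l_c = 60 − 24 = 36 → r_n = 207.4 kN.
  R_n,bearing = 1·247.7 + 4·207.4 = 1077 kN → 0.75 × 1077 = 808 kN.
Bolt shear governs: 669 kN.

669 kN (bolt shear governs)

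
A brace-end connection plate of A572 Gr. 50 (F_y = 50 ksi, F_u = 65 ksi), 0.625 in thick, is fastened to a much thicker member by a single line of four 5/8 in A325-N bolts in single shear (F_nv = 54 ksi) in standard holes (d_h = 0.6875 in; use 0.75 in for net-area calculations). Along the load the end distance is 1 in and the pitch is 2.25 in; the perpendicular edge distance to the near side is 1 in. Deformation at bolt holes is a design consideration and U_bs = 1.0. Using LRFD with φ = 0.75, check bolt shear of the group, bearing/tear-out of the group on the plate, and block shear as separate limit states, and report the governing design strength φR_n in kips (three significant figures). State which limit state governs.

Bolt shear: A_b = π·0.625²/4 = 0.3068 in²; R_n = 54 × 0.3068 × 4 × 1 = 66.27 kips → 0.75 × 66.27 = 49.7 kips.
Bearing: edge l_c = 0.6562, r_n = 31.99 kips; interior l_c = 1.562, r_n = 60.94 kips; R_n = 31.99 + 3·60.94 = 214.8 kips → 161 kips.
Block shear: A_gv = 4.844, A_nv = 3.203, A_nt = 0.3906 in²; R_n = min(0.6F_uA_nv, 0.6F_yA_gv) + U_bs·F_u·A_nt = 150.3 kips → 113 kips.
Bolt shear governs: 49.7 kips.

49.7 kips (bolt shear governs)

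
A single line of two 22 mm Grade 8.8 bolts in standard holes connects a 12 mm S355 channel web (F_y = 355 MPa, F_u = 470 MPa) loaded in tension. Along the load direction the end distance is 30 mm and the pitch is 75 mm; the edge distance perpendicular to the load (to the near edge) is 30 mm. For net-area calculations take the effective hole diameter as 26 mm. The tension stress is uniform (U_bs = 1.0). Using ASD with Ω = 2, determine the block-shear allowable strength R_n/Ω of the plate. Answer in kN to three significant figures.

Shear plane L_v = 30 + 1·75 = 105 mm; A_gv = 105 × 12 = 1260 mm².
A_nv = (105 − 1.5·26) × 12 = 792 mm².
A_nt = (30 − 0.5·26) × 12 = 204 mm².
0.6 F_u A_nv = 223.3 kN; 0.6 F_y A_gv = 268.4 kN → shear rupture governs the shear term.
R_n = 223.3 + 1.0 × 470 × 204 / 1000 = 319.2 kN.
Allowable strength R_n/Ω = 319.2 / 2 = 160 kN.

160 kN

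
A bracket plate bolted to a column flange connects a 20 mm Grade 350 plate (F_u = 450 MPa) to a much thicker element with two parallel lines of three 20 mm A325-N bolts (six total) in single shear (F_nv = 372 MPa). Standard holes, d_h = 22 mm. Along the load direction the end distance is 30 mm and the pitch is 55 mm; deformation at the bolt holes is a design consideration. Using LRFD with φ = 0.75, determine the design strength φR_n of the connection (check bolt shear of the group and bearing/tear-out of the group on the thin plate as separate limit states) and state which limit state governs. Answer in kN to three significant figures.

Bolt shear: A_b = π·20²/4 = 314.2 mm²; R_n = 372 × 314.2 × 6 × 1 / 1000 = 701.2 kN → 0.75 × 701.2 = 526 kN.
Bearing (1.2 l_c t F_u ≤ 2.4 d t F_u): upper limit = 2.4·20·20·450 / 1000 = 432 kN.
  Edge l_c = 30 − 22/2 = 19 → r_n = 205.2 kN; interior l_c = 55 − 22 = 33 → r_n = 356.4 kN.
  R_n,bearing = 2·205.2 + 4·356.4 = 1836 kN → 0.75 × 1836 = 1380 kN.
Bolt shear governs: 526 kN.

526 kN (bolt shear governs)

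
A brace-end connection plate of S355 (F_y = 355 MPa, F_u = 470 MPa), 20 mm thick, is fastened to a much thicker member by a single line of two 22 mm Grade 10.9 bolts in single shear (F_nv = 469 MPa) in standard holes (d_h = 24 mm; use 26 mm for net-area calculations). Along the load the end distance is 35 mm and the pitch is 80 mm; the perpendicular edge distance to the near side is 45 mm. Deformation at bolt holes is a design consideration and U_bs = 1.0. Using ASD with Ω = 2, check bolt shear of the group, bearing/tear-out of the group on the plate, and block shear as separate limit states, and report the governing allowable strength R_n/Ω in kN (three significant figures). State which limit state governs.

Bolt shear: A_b = π·22²/4 = 380.1 mm²; R_n = 469 × 380.1 × 2 × 1 / 1000 = 356.6 kN → 356.6 / 2 = 178 kN.
Bearing: edge l_c = 23, r_n = 259.4 kN; interior l_c = 56, r_n = 496.3 kN; R_n = 259.4 + 1·496.3 = 755.8 kN → 378 kN.
Block shear: A_gv = 2300, A_nv = 1520, A_nt = 640 mm²; R_n = min(0.6F_uA_nv, 0.6F_yA_gv) + U_bs·F_u·A_nt = 729.4 kN → 365 kN.
Bolt shear governs: 178 kN.

178 kN (bolt shear governs)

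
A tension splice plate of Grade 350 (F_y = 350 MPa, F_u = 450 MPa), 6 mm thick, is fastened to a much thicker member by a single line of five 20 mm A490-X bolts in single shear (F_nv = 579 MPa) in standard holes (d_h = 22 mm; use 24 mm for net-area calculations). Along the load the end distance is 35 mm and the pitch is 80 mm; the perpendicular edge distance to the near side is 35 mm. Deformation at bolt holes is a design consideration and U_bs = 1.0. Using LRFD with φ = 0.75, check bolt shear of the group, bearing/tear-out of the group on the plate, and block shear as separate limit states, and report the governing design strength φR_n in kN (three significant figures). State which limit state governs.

347 kN (block shear governs)

Bolt shear: A_b = π·20²/4 = 314.2 mm²; R_n = 579 × 314.2 × 5 × 1 / 1000 = 909.5 kN → 0.75 × 909.5 = 682 kN.
Bearing: edge l_c = 24, r_n = 77.76 kN; interior l_c = 58, r_n = 129.6 kN; R_n = 77.76 + 4·129.6 = 596.2 kN → 447 kN.
Block shear: A_gv = 2130, A_nv = 1482, A_nt = 138 mm²; R_n = min(0.6F_uA_nv, 0.6F_yA_gv) + U_bs·F_u·A_nt = 462.2 kN → 347 kN.
Block shear governs: 347 kN.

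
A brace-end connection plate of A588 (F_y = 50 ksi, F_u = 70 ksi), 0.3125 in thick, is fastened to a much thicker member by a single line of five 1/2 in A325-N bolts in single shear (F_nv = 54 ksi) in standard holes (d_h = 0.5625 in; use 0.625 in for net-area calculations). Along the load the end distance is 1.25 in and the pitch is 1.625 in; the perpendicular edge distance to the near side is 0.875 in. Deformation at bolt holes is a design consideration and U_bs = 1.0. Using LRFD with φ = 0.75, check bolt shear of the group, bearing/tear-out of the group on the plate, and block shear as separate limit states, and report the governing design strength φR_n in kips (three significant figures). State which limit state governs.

Bolt shear: A_b = π·0.5²/4 = 0.1963 in²; R_n = 54 × 0.1963 × 5 × 1 = 53.01 kips → 0.75 × 53.01 = 39.8 kips.
Bearing: edge l_c = 0.9688, r_n = 25.43 kips; interior l_c = 1.062, r_n = 26.25 kips; R_n = 25.43 + 4·26.25 = 130.4 kips → 97.8 kips.
Block shear: A_gv = 2.422, A_nv = 1.543, A_nt = 0.1758 in²; R_n = min(0.6F_uA_nv, 0.6F_yA_gv) + U_bs·F_u·A_nt = 77.11 kips → 57.8 kips.
Bolt shear governs: 39.8 kips.

39.8 kips (bolt shear governs)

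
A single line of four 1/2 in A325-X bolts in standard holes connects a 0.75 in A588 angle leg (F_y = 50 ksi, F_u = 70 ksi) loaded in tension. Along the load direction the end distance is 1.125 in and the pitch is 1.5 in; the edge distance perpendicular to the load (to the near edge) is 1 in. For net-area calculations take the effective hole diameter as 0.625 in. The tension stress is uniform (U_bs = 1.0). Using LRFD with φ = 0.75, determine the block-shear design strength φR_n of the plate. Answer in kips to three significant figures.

108 kips

Shear plane L_v = 1.125 + 3·1.5 = 5.625 in; A_gv = 5.625 × 0.75 = 4.219 in².
A_nv = (5.625 − 3.5·0.625) × 0.75 = 2.578 in².
A_nt = (1 − 0.5·0.625) × 0.75 = 0.5156 in².
0.6 F_u A_nv = 108.3 kips; 0.6 F_y A_gv = 126.6 kips → shear rupture governs the shear term.
R_n = 108.3 + 1.0 × 70 × 0.5156 = 144.4 kips.
Design strength φR_n = 0.75 × 144.4 = 108 kips.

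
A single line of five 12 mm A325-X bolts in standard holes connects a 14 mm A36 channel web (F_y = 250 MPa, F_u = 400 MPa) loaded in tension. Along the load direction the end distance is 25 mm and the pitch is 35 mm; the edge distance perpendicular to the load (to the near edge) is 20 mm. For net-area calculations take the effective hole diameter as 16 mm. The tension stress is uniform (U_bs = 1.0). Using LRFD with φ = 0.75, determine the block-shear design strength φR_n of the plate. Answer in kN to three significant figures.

285 kN

Shear plane L_v = 25 + 4·35 = 165 mm; A_gv = 165 × 14 = 2310 mm².
A_nv = (165 − 4.5·16) × 14 = 1302 mm².
A_nt = (20 − 0.5·16) × 14 = 168 mm².
0.6 F_u A_nv = 312.5 kN; 0.6 F_y A_gv = 346.5 kN → shear rupture governs the shear term.
R_n = 312.5 + 1.0 × 400 × 168 / 1000 = 379.7 kN.
Design strength φR_n = 0.75 × 379.7 = 285 kN.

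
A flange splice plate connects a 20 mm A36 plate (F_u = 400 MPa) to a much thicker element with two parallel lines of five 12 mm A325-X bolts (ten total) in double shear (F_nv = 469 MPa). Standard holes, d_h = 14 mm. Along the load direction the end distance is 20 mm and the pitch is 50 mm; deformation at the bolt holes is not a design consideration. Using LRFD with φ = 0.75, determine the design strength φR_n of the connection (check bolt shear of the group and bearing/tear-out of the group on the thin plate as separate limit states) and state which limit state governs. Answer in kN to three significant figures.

Bolt shear: A_b = π·12²/4 = 113.1 mm²; R_n = 469 × 113.1 × 10 × 2 / 1000 = 1061 kN → 0.75 × 1061 = 796 kN.
Bearing (1.5 l_c t F_u ≤ 3.0 d t F_u): upper limit = 3.0·12·20·400 / 1000 = 288 kN.
  Edge l_c = 20 − 14/2 = 13 → r_n = 156 kN; interior l_c = 50 − 14 = 36 → r_n = 288 kN.
  R_n,bearing = 2·156 + 8·288 = 2616 kN → 0.75 × 2616 = 1960 kN.
Bolt shear governs: 796 kN.

796 kN (bolt shear governs)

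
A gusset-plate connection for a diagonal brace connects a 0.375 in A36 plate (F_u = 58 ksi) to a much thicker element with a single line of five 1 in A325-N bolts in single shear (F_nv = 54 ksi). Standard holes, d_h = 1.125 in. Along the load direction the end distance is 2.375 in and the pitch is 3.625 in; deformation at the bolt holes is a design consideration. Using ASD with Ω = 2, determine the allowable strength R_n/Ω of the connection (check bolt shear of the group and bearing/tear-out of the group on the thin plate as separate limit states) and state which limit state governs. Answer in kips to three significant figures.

106 kips (bolt shear governs)

Bolt shear: A_b = π·1²/4 = 0.7854 in²; R_n = 54 × 0.7854 × 5 × 1 = 212.1 kips → 212.1 / 2 = 106 kips.
Bearing (1.2 l_c t F_u ≤ 2.4 d t F_u): upper limit = 2.4·1·0.375·58 = 52.2 kips.
  Edge l_c = 2.375 − 1.125/2 = 1.812 → r_n = 47.31 kips; interior l_c = 3.625 − 1.125 = 2.5 → r_n = 52.2 kips.
  R_n,bearing = 1·47.31 + 4·52.2 = 256.1 kips → 256.1 / 2 = 128 kips.
Bolt shear governs: 106 kips.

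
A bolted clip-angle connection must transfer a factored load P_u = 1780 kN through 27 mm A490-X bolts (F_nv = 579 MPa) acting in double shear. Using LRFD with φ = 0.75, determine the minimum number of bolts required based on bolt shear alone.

4 bolts

A_b = π·27²/4 = 572.6 mm².
Per-bolt design strength φR_n = 0.75 × 579 × 572.6 × 2 / 1000 = 497.3 kN.
n ≥ 1780 / 497.3 = 3.58 → use 4 bolts.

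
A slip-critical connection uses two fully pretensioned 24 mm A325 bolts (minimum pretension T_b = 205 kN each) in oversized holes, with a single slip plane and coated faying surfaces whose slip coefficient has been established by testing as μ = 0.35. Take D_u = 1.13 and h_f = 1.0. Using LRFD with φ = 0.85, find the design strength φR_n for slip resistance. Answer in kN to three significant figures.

R_n = μ · D_u · h_f · T_b · n_s · n_b = 0.35 × 1.13 × 1.0 × 205 × 1 × 2 = 162.2 kN.
Design strength φR_n = 0.85 × 162.2 = 138 kN.

138 kN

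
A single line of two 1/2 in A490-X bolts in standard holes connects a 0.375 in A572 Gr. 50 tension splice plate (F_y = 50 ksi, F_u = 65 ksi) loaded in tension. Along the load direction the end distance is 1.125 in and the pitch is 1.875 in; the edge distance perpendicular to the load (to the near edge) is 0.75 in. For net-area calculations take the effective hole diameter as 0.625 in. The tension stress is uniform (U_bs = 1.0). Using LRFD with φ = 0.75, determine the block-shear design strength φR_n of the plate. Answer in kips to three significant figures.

Shear plane L_v = 1.125 + 1·1.875 = 3 in; A_gv = 3 × 0.375 = 1.125 in².
A_nv = (3 − 1.5·0.625) × 0.375 = 0.7734 in².
A_nt = (0.75 − 0.5·0.625) × 0.375 = 0.1641 in².
0.6 F_u A_nv = 30.16 kips; 0.6 F_y A_gv = 33.75 kips → shear rupture governs the shear term.
R_n = 30.16 + 1.0 × 65 × 0.1641 = 40.83 kips.
Design strength φR_n = 0.75 × 40.83 = 30.6 kips.

30.6 kips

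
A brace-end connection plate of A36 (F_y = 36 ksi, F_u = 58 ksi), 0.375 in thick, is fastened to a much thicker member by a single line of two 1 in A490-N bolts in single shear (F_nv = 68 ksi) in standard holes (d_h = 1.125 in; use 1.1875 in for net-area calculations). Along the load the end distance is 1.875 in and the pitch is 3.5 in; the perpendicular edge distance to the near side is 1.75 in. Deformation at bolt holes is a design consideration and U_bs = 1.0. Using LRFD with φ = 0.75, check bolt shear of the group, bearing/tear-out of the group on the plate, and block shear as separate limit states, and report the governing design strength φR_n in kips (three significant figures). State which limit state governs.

51.5 kips (block shear governs)

Bolt shear: A_b = π·1²/4 = 0.7854 in²; R_n = 68 × 0.7854 × 2 × 1 = 106.8 kips → 0.75 × 106.8 = 80.1 kips.
Bearing: edge l_c = 1.312, r_n = 34.26 kips; interior l_c = 2.375, r_n = 52.2 kips; R_n = 34.26 + 1·52.2 = 86.46 kips → 64.8 kips.
Block shear: A_gv = 2.016, A_nv = 1.348, A_nt = 0.4336 in²; R_n = min(0.6F_uA_nv, 0.6F_yA_gv) + U_bs·F_u·A_nt = 68.69 kips → 51.5 kips.
Block shear governs: 51.5 kips.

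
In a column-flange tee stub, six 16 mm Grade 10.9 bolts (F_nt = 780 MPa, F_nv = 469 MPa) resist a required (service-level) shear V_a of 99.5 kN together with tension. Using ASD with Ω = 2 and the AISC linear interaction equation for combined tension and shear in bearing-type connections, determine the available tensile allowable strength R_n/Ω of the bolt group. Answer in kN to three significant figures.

446 kN

A_b = π·16²/4 = 201.1 mm²; f_rv = 99.5 × 1000 / (6 × 201.1) = 82.48 MPa.
F'_nt = 1.3 F_nt − (Ω F_nt / F_nv) f_rv = 1.3·780 − (2·780/469)·82.48 = 739.7 MPa, capped at F_nt → F'_nt = 739.7 MPa.
R_n = F'_nt · A_b · n = 739.7 × 201.1 × 6 / 1000 = 892.3 kN.
Allowable strength R_n/Ω = 892.3 / 2 = 446 kN.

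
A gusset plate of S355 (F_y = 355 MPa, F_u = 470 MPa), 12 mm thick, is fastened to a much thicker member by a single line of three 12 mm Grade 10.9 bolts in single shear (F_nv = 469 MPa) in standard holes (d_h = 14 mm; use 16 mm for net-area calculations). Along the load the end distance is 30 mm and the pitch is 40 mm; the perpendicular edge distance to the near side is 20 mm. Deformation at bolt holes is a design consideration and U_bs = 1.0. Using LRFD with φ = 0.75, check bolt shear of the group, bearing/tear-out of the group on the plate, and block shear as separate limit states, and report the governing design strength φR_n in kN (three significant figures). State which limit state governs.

Bolt shear: A_b = π·12²/4 = 113.1 mm²; R_n = 469 × 113.1 × 3 × 1 / 1000 = 159.1 kN → 0.75 × 159.1 = 119 kN.
Bearing: edge l_c = 23, r_n = 155.7 kN; interior l_c = 26, r_n = 162.4 kN; R_n = 155.7 + 2·162.4 = 480.5 kN → 360 kN.
Block shear: A_gv = 1320, A_nv = 840, A_nt = 144 mm²; R_n = min(0.6F_uA_nv, 0.6F_yA_gv) + U_bs·F_u·A_nt = 304.6 kN → 228 kN.
Bolt shear governs: 119 kN.

119 kN (bolt shear governs)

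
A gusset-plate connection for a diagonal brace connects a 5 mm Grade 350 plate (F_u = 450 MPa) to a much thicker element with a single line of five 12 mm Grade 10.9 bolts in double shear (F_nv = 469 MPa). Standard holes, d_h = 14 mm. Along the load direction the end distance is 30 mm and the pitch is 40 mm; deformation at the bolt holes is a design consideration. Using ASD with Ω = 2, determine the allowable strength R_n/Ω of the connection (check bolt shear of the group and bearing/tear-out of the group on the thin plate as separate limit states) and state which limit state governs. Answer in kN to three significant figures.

161 kN (bearing governs)

Bolt shear: A_b = π·12²/4 = 113.1 mm²; R_n = 469 × 113.1 × 5 × 2 / 1000 = 530.4 kN → 530.4 / 2 = 265 kN.
Bearing (1.2 l_c t F_u ≤ 2.4 d t F_u): upper limit = 2.4·12·5·450 / 1000 = 64.8 kN.
  Edge l_c = 30 − 14/2 = 23 → r_n = 62.1 kN; interior l_c = 40 − 14 = 26 → r_n = 64.8 kN.
  R_n,bearing = 1·62.1 + 4·64.8 = 321.3 kN → 321.3 / 2 = 161 kN.
Bearing governs: 161 kN.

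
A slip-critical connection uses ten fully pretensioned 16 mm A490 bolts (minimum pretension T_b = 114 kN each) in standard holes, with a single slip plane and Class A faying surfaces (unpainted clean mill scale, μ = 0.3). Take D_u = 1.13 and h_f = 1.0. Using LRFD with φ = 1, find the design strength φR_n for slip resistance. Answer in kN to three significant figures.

R_n = μ · D_u · h_f · T_b · n_s · n_b = 0.3 × 1.13 × 1.0 × 114 × 1 × 10 = 386.5 kN.
Design strength φR_n = 1 × 386.5 = 386 kN.

386 kN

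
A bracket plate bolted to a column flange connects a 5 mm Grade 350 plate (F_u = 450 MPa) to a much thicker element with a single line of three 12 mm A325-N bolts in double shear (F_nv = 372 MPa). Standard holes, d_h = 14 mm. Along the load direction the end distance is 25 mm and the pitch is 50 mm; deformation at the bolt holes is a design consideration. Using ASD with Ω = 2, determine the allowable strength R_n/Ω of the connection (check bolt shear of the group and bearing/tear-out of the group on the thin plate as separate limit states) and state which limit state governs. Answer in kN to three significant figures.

Bolt shear: A_b = π·12²/4 = 113.1 mm²; R_n = 372 × 113.1 × 3 × 2 / 1000 = 252.4 kN → 252.4 / 2 = 126 kN.
Bearing (1.2 l_c t F_u ≤ 2.4 d t F_u): upper limit = 2.4·12·5·450 / 1000 = 64.8 kN.
  Edge l_c = 25 − 14/2 = 18 → r_n = 48.6 kN; interior l_c = 50 − 14 = 36 → r_n = 64.8 kN.
  R_n,bearing = 1·48.6 + 2·64.8 = 178.2 kN → 178.2 / 2 = 89.1 kN.
Bearing governs: 89.1 kN.

89.1 kN (bearing governs)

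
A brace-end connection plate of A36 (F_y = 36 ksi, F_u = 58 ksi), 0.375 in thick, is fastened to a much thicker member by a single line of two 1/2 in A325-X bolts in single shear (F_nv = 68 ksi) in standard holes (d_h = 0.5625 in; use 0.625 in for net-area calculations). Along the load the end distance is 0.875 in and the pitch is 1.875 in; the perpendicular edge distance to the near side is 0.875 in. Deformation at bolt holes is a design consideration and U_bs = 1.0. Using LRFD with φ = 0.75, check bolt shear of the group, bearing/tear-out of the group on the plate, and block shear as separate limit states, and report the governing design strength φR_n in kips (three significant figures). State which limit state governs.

20 kips (bolt shear governs)

Bolt shear: A_b = π·0.5²/4 = 0.1963 in²; R_n = 68 × 0.1963 × 2 × 1 = 26.7 kips → 0.75 × 26.7 = 20 kips.
Bearing: edge l_c = 0.5938, r_n = 15.5 kips; interior l_c = 1.312, r_n = 26.1 kips; R_n = 15.5 + 1·26.1 = 41.6 kips → 31.2 kips.
Block shear: A_gv = 1.031, A_nv = 0.6797, A_nt = 0.2109 in²; R_n = min(0.6F_uA_nv, 0.6F_yA_gv) + U_bs·F_u·A_nt = 34.51 kips → 25.9 kips.
Bolt shear governs: 20 kips.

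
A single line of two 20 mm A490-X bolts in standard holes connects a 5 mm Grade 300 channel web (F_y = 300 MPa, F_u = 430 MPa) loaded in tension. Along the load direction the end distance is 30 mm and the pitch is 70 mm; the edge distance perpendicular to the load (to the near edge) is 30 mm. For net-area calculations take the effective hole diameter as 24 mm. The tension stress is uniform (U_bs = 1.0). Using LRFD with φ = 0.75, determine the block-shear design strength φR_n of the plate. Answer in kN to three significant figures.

90.9 kN

Shear plane L_v = 30 + 1·70 = 100 mm; A_gv = 100 × 5 = 500 mm².
A_nv = (100 − 1.5·24) × 5 = 320 mm².
A_nt = (30 − 0.5·24) × 5 = 90 mm².
0.6 F_u A_nv = 82.56 kN; 0.6 F_y A_gv = 90 kN → shear rupture governs the shear term.
R_n = 82.56 + 1.0 × 430 × 90 / 1000 = 121.3 kN.
Design strength φR_n = 0.75 × 121.3 = 90.9 kN.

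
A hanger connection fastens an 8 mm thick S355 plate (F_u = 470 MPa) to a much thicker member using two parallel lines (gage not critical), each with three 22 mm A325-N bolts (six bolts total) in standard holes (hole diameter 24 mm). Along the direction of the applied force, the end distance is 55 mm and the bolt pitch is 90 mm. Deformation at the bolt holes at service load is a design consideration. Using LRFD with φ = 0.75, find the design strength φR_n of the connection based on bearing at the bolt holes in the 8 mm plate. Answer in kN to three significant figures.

887 kN

Per bolt r_n = 1.2 l_c t F_u ≤ 2.4 d t F_u; upper limit = 2.4 × 22 × 8 × 470 / 1000 = 198.5 kN.
Edge bolt: l_c = 55 − 24/2 = 43 mm → 1.2 × 43 × 8 × 470 / 1000 = 194 → r_n = 194 kN.
Interior bolts: l_c = 90 − 24 = 66 mm → 1.2 × 66 × 8 × 470 / 1000 = 297.8 → r_n = 198.5 kN.
R_n = 2 × 194 + 4 × 198.5 = 1182 kN.
Design strength φR_n = 0.75 × 1182 = 887 kN.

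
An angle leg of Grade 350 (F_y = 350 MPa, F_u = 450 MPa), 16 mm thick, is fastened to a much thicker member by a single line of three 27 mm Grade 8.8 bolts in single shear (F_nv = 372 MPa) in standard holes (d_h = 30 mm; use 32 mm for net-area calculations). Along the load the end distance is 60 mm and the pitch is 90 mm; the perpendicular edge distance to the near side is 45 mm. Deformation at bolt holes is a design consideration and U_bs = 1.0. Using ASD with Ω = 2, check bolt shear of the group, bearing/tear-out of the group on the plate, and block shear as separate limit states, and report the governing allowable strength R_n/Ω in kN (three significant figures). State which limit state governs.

Bolt shear: A_b = π·27²/4 = 572.6 mm²; R_n = 372 × 572.6 × 3 × 1 / 1000 = 639 kN → 639 / 2 = 319 kN.
Bearing: edge l_c = 45, r_n = 388.8 kN; interior l_c = 60, r_n = 466.6 kN; R_n = 388.8 + 2·466.6 = 1322 kN → 661 kN.
Block shear: A_gv = 3840, A_nv = 2560, A_nt = 464 mm²; R_n = min(0.6F_uA_nv, 0.6F_yA_gv) + U_bs·F_u·A_nt = 900 kN → 450 kN.
Bolt shear governs: 319 kN.

319 kN (bolt shear governs)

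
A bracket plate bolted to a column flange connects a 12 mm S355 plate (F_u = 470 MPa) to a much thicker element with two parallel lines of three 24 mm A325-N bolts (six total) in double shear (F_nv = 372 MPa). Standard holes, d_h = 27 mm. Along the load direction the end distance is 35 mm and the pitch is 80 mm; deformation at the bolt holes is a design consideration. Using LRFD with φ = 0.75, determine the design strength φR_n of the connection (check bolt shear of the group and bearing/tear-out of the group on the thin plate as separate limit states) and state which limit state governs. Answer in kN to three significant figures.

Bolt shear: A_b = π·24²/4 = 452.4 mm²; R_n = 372 × 452.4 × 6 × 2 / 1000 = 2019 kN → 0.75 × 2019 = 1510 kN.
Bearing (1.2 l_c t F_u ≤ 2.4 d t F_u): upper limit = 2.4·24·12·470 / 1000 = 324.9 kN.
  Edge l_c = 35 − 27/2 = 21.5 → r_n = 145.5 kN; interior l_c = 80 − 27 = 53 → r_n = 324.9 kN.
  R_n,bearing = 2·145.5 + 4·324.9 = 1590 kN → 0.75 × 1590 = 1190 kN.
Bearing governs: 1190 kN.

1190 kN (bearing governs)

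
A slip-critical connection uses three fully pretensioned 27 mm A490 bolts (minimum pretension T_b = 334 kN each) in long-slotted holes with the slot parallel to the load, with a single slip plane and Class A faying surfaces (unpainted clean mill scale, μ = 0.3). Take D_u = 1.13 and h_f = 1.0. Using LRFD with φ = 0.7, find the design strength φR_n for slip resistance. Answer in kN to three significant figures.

238 kN

R_n = μ · D_u · h_f · T_b · n_s · n_b = 0.3 × 1.13 × 1.0 × 334 × 1 × 3 = 339.7 kN.
Design strength φR_n = 0.7 × 339.7 = 238 kN.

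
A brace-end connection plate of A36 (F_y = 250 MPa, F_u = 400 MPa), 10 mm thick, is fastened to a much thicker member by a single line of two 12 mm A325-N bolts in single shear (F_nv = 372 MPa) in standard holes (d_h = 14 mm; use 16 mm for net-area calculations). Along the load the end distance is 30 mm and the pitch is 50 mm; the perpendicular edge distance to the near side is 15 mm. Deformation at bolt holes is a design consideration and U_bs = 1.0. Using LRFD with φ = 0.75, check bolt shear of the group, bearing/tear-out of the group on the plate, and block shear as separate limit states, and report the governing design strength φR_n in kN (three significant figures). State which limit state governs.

63.1 kN (bolt shear governs)

Bolt shear: A_b = π·12²/4 = 113.1 mm²; R_n = 372 × 113.1 × 2 × 1 / 1000 = 84.14 kN → 0.75 × 84.14 = 63.1 kN.
Bearing: edge l_c = 23, r_n = 110.4 kN; interior l_c = 36, r_n = 115.2 kN; R_n = 110.4 + 1·115.2 = 225.6 kN → 169 kN.
Block shear: A_gv = 800, A_nv = 560, A_nt = 70 mm²; R_n = min(0.6F_uA_nv, 0.6F_yA_gv) + U_bs·F_u·A_nt = 148 kN → 111 kN.
Bolt shear governs: 63.1 kN.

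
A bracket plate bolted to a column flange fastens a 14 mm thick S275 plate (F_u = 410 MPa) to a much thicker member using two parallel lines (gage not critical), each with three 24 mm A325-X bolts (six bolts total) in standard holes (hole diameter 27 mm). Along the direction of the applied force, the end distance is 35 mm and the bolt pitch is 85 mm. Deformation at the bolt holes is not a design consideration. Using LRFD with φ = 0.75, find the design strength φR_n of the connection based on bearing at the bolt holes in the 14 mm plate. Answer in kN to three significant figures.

1520 kN

Per bolt r_n = 1.5 l_c t F_u ≤ 3.0 d t F_u; upper limit = 3.0 × 24 × 14 × 410 / 1000 = 413.3 kN.
Edge bolt: l_c = 35 − 27/2 = 21.5 mm → 1.5 × 21.5 × 14 × 410 / 1000 = 185.1 → r_n = 185.1 kN.
Interior bolts: l_c = 85 − 27 = 58 mm → 1.5 × 58 × 14 × 410 / 1000 = 499.4 → r_n = 413.3 kN.
R_n = 2 × 185.1 + 4 × 413.3 = 2023 kN.
Design strength φR_n = 0.75 × 2023 = 1520 kN.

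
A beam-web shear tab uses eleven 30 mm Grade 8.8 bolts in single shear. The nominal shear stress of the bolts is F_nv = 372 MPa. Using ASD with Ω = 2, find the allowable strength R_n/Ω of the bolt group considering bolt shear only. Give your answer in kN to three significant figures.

A_b = π × 30² / 4 = 706.9 mm².
R_n = F_nv · A_b · n · n_s = 372 × 706.9 × 11 × 1 / 1000 = 2892 kN.
Allowable strength R_n/Ω = 2892 / 2 = 1450 kN.

1450 kN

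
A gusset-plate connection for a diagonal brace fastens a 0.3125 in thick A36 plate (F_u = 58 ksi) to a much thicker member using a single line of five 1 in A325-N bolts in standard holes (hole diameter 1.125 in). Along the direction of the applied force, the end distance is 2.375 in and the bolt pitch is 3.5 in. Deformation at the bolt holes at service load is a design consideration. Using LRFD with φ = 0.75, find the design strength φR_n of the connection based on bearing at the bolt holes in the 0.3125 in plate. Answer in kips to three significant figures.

160 kips

Per bolt r_n = 1.2 l_c t F_u ≤ 2.4 d t F_u; upper limit = 2.4 × 1 × 0.3125 × 58 = 43.5 kips.
Edge bolt: l_c = 2.375 − 1.125/2 = 1.812 in → 1.2 × 1.812 × 0.3125 × 58 = 39.42 → r_n = 39.42 kips.
Interior bolts: l_c = 3.5 − 1.125 = 2.375 in → 1.2 × 2.375 × 0.3125 × 58 = 51.66 → r_n = 43.5 kips.
R_n = 1 × 39.42 + 4 × 43.5 = 213.4 kips.
Design strength φR_n = 0.75 × 213.4 = 160 kips.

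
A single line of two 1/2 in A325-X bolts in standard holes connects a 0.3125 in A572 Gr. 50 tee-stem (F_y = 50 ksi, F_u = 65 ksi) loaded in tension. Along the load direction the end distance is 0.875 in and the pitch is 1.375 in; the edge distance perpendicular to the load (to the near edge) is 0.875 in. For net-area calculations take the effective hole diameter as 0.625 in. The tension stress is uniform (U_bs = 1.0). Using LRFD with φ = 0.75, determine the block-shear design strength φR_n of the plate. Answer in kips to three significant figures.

Shear plane L_v = 0.875 + 1·1.375 = 2.25 in; A_gv = 2.25 × 0.3125 = 0.7031 in².
A_nv = (2.25 − 1.5·0.625) × 0.3125 = 0.4102 in².
A_nt = (0.875 − 0.5·0.625) × 0.3125 = 0.1758 in².
0.6 F_u A_nv = 16 kips; 0.6 F_y A_gv = 21.09 kips → shear rupture governs the shear term.
R_n = 16 + 1.0 × 65 × 0.1758 = 27.42 kips.
Design strength φR_n = 0.75 × 27.42 = 20.6 kips.

20.6 kips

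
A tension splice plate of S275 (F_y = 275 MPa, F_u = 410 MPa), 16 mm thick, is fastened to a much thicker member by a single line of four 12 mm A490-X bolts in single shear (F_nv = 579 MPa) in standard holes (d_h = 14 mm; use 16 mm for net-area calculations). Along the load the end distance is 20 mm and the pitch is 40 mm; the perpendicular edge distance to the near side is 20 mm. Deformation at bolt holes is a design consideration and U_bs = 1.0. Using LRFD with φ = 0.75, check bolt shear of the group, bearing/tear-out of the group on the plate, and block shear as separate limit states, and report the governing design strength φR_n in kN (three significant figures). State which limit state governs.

Bolt shear: A_b = π·12²/4 = 113.1 mm²; R_n = 579 × 113.1 × 4 × 1 / 1000 = 261.9 kN → 0.75 × 261.9 = 196 kN.
Bearing: edge l_c = 13, r_n = 102.3 kN; interior l_c = 26, r_n = 188.9 kN; R_n = 102.3 + 3·188.9 = 669.1 kN → 502 kN.
Block shear: A_gv = 2240, A_nv = 1344, A_nt = 192 mm²; R_n = min(0.6F_uA_nv, 0.6F_yA_gv) + U_bs·F_u·A_nt = 409.3 kN → 307 kN.
Bolt shear governs: 196 kN.

196 kN (bolt shear governs)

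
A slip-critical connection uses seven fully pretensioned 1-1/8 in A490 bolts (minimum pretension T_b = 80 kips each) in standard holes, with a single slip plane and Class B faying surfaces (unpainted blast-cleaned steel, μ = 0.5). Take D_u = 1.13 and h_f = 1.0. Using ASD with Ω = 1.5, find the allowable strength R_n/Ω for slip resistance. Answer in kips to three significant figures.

R_n = μ · D_u · h_f · T_b · n_s · n_b = 0.5 × 1.13 × 1.0 × 80 × 1 × 7 = 316.4 kips.
Allowable strength R_n/Ω = 316.4 / 1.5 = 211 kips.

211 kips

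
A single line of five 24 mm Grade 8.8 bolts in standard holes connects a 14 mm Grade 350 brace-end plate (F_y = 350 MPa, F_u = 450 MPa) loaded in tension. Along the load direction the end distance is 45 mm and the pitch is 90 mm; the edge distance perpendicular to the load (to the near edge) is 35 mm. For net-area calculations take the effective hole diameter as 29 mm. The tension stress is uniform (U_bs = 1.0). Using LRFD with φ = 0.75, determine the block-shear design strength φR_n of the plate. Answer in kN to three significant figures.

Shear plane L_v = 45 + 4·90 = 405 mm; A_gv = 405 × 14 = 5670 mm².
A_nv = (405 − 4.5·29) × 14 = 3843 mm².
A_nt = (35 − 0.5·29) × 14 = 287 mm².
0.6 F_u A_nv = 1038 kN; 0.6 F_y A_gv = 1191 kN → shear rupture governs the shear term.
R_n = 1038 + 1.0 × 450 × 287 / 1000 = 1167 kN.
Design strength φR_n = 0.75 × 1167 = 875 kN.

875 kN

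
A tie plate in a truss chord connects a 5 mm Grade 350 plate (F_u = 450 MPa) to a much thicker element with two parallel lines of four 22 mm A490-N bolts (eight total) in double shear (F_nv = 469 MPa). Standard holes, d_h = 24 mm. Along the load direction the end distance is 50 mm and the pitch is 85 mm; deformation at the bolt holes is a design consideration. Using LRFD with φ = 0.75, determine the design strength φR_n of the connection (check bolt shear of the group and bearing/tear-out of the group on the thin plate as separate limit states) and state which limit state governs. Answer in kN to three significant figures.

Bolt shear: A_b = π·22²/4 = 380.1 mm²; R_n = 469 × 380.1 × 8 × 2 / 1000 = 2853 kN → 0.75 × 2853 = 2140 kN.
Bearing (1.2 l_c t F_u ≤ 2.4 d t F_u): upper limit = 2.4·22·5·450 / 1000 = 118.8 kN.
  Edge l_c = 50 − 24/2 = 38 → r_n = 102.6 kN; interior l_c = 85 − 24 = 61 → r_n = 118.8 kN.
  R_n,bearing = 2·102.6 + 6·118.8 = 918 kN → 0.75 × 918 = 688 kN.
Bearing governs: 688 kN.

688 kN (bearing governs)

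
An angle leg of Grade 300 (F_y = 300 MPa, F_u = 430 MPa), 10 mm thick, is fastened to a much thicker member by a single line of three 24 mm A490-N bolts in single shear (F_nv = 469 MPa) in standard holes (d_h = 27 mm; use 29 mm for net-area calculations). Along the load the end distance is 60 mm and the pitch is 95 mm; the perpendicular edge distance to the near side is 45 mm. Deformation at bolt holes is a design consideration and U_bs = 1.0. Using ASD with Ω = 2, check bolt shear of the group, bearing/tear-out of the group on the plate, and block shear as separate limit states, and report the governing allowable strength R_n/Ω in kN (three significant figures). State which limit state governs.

291 kN (block shear governs)

Bolt shear: A_b = π·24²/4 = 452.4 mm²; R_n = 469 × 452.4 × 3 × 1 / 1000 = 636.5 kN → 636.5 / 2 = 318 kN.
Bearing: edge l_c = 46.5, r_n = 239.9 kN; interior l_c = 68, r_n = 247.7 kN; R_n = 239.9 + 2·247.7 = 735.3 kN → 368 kN.
Block shear: A_gv = 2500, A_nv = 1775, A_nt = 305 mm²; R_n = min(0.6F_uA_nv, 0.6F_yA_gv) + U_bs·F_u·A_nt = 581.1 kN → 291 kN.
Block shear governs: 291 kN.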